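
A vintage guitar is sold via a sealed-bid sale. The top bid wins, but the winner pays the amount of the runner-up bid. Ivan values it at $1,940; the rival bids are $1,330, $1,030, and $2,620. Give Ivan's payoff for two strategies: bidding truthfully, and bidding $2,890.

The highest competing bid is $2,620.
Bidding truthfully at $1,940: the top bid is $2,620 (a rival), so Ivan loses. Payoff = $0.
Bidding $2,890: Ivan has the top bid, wins, and pays the second-highest bid $2,620. Payoff = $1,940 − $2,620 = -$680.

Truthful: $0; alternative: -$680.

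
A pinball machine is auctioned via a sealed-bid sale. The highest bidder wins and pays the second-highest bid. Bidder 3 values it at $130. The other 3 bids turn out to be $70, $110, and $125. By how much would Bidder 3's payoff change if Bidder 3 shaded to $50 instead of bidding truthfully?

Payoff change: -$5.

The highest competing bid is $125.
Bidding truthfully at $130: Bidder 3 has the top bid, wins, and pays the second-highest bid $125. Payoff = $130 − $125 = $5.
Bidding $50: the top bid is $125 (a rival), so Bidder 3 loses. Payoff = $0.
Change = $0 − $5 = -$5.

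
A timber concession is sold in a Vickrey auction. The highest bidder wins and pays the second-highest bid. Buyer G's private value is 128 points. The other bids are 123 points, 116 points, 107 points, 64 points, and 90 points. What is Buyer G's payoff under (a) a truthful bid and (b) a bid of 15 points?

(a) 5 points  (b) 0 points

The highest competing bid is 123 points.
Bidding truthfully at 128 points: Buyer G has the top bid, wins, and pays the second-highest bid 123 points. Payoff = 128 points − 123 points = 5 points.
Bidding 15 points: the top bid is 123 points (a rival), so Buyer G loses. Payoff = 0 points.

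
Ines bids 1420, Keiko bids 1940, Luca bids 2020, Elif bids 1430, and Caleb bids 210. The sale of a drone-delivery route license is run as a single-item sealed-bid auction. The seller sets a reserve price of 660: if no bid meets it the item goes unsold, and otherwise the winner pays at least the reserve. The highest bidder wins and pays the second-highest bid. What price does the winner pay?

Bids in descending order: Luca 2020 > Keiko 1940 > Elif 1430 > Ines 1420 > Caleb 210.
Luca has the highest bid, so Luca wins.
The second-highest bid is 1940, which exceeds the reserve, so that sets the price.

The winner pays 1940.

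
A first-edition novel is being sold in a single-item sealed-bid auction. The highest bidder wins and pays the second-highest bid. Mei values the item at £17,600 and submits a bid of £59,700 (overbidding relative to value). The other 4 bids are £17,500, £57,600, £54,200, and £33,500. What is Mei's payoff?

-£40,000

Highest competing bid: £57,600.
Mei's bid £59,700 is the highest overall, so Mei wins and pays the second-highest bid, £57,600.
Payoff = value − price = £17,600 − £57,600 = -£40,000.
Overbidding won the item at a price above value — truthful bidding would have avoided this loss.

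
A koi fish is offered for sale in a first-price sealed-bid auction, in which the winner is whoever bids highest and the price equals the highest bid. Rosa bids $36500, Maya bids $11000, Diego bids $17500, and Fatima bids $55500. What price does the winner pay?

$55500

Ordered from highest: Fatima $55500, then Rosa $36500, then Diego $17500, then Maya $11000.
Fatima is the highest bidder, so Fatima wins.
Under the first-price rule, the price is the highest bid: $55500.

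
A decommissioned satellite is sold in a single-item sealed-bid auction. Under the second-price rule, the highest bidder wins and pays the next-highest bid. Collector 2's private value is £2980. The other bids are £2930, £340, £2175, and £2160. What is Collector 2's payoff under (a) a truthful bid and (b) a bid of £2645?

Truthful: £50; alternative: £0.

The highest competing bid is £2930.
Bidding truthfully at £2980: Collector 2 has the top bid, wins, and pays the second-highest bid £2930. Payoff = £2980 − £2930 = £50.
Bidding £2645: the top bid is £2930 (a rival), so Collector 2 loses. Payoff = £0.
Deviating from a truthful bid can only lose payoff in a second-price auction — never gain.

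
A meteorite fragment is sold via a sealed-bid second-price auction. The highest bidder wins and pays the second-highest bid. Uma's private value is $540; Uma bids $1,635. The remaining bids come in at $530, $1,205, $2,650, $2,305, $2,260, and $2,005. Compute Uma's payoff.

Highest competing bid: $2,650.
Uma's bid $1,635 is not the highest, so Uma loses, pays nothing, and earns zero payoff.

$0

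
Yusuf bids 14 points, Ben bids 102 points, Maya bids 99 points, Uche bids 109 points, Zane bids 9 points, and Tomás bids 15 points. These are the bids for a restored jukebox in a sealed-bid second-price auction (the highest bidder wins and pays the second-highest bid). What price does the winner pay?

Bids in descending order: Uche 109 points > Ben 102 points > Maya 99 points > Tomás 15 points > Yusuf 14 points > Zane 9 points.
Uche is the highest bidder, so Uche wins.
Under the second-price rule, the price is the second-highest bid: 102 points.

The winner pays 102 points.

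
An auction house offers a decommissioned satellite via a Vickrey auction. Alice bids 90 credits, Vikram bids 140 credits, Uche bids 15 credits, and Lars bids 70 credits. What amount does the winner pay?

Sorted high to low: Vikram 140 credits; Alice 90 credits; Lars 70 credits; Uche 15 credits.
Vikram has the highest bid, so Vikram wins.
The second-highest bid is 90 credits, so that is what Vikram pays.

The winner pays 90 credits.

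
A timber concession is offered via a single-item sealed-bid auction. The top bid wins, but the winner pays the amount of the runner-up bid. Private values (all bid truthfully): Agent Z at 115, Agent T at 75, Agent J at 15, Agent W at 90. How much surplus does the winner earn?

Winner's surplus: 25.

Ordered from highest: Agent Z 115 > Agent W 90 > Agent T 75 > Agent J 15.
Agent Z wins with the top bid and pays the second-highest, 90.
Surplus = 115 − 90 = 25.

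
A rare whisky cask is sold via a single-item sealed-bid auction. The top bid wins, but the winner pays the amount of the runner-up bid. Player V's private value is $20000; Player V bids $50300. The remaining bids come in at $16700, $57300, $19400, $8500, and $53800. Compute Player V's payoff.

Payoff = $0.

Highest competing bid: $57300.
Player V's bid $50300 is not the highest, so Player V loses, pays nothing, and earns zero payoff.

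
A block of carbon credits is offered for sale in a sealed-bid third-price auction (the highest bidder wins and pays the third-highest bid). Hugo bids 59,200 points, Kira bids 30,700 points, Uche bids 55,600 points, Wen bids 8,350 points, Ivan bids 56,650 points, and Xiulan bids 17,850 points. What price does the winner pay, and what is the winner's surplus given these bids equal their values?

Ranking the bids: Hugo 59,200 points, then Ivan 56,650 points, then Uche 55,600 points, then Kira 30,700 points, then Xiulan 17,850 points, then Wen 8,350 points.
Hugo is the highest bidder, so Hugo wins.
Under the third-price rule, the price is the third-highest bid: 55,600 points.
Surplus = 59,200 points − 55,600 points = 3,600 points.

Price 55,600 points; surplus 3,600 points.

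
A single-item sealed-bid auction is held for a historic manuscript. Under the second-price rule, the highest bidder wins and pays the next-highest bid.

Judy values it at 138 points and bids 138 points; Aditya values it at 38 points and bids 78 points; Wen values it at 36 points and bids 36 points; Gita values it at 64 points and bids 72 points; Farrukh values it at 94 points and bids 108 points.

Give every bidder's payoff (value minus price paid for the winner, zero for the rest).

Ordered from highest: Judy 138 points > Farrukh 108 points > Aditya 78 points > Gita 72 points > Wen 36 points.
Judy has the top bid and wins; the price is the second-highest bid, 108 points.
Judy's payoff = 138 points − 108 points = 30 points. All other bidders lose, so their payoff is 0.

Judy 30 points, Aditya 0 points, Wen 0 points, Gita 0 points, Farrukh 0 points.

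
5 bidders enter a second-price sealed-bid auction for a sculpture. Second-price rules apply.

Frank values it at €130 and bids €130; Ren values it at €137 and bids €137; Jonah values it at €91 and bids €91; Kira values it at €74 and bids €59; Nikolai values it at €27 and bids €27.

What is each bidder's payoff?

Ordered from highest: Ren €137; Frank €130; Jonah €91; Kira €59; Nikolai €27.
Ren has the top bid and wins; the price is the second-highest bid, €130.
Ren's payoff = €137 − €130 = €7. All other bidders lose, so their payoff is 0.

Frank €0, Ren €7, Jonah €0, Kira €0, Nikolai €0.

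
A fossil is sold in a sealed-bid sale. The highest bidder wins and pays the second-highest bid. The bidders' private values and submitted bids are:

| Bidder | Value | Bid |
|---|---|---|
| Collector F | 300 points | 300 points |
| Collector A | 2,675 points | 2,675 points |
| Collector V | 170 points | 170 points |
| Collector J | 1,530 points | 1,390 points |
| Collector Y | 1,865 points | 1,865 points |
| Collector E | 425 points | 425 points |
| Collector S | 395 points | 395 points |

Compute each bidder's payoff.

Payoffs: Collector F 0 points, Collector A 810 points, Collector V 0 points, Collector J 0 points, Collector Y 0 points, Collector E 0 points, Collector S 0 points.

Ranking the bids: Collector A 2,675 points; Collector Y 1,865 points; Collector J 1,390 points; Collector E 425 points; Collector S 395 points; Collector F 300 points; Collector V 170 points.
Collector A has the top bid and wins; the price is the second-highest bid, 1,865 points.
Collector A's payoff = 2,675 points − 1,865 points = 810 points. All other bidders lose, so their payoff is 0.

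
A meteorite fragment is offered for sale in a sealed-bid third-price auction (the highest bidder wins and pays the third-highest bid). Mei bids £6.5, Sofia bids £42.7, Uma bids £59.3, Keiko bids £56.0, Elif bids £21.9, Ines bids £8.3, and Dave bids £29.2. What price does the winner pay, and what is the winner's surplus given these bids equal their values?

The winner pays £42.7 for a surplus of £16.6.

Bids in descending order: Uma £59.3 > Keiko £56.0 > Sofia £42.7 > Dave £29.2 > Elif £21.9 > Ines £8.3 > Mei £6.5.
Uma is the highest bidder, so Uma wins.
Under the third-price rule, the price is the third-highest bid: £42.7.
Surplus = £59.3 − £42.7 = £16.6.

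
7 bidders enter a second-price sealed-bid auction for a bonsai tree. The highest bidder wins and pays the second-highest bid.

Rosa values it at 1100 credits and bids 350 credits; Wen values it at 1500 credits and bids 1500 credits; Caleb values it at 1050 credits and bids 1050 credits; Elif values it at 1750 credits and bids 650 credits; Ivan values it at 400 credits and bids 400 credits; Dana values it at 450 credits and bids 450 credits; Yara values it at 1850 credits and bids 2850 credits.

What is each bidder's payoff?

Bids in descending order: Yara 2850 credits, then Wen 1500 credits, then Caleb 1050 credits, then Elif 650 credits, then Dana 450 credits, then Ivan 400 credits, then Rosa 350 credits.
Yara has the top bid and wins; the price is the second-highest bid, 1500 credits.
Yara's payoff = 1850 credits − 1500 credits = 350 credits. All other bidders lose, so their payoff is 0.

Payoffs: Rosa 0 credits, Wen 0 credits, Caleb 0 credits, Elif 0 credits, Ivan 0 credits, Dana 0 credits, Yara 350 credits.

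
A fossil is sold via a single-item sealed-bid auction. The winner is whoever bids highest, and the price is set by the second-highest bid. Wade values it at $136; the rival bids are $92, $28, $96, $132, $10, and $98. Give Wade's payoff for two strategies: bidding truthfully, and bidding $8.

(a) $4  (b) $0

The highest competing bid is $132.
Bidding truthfully at $136: Wade has the top bid, wins, and pays the second-highest bid $132. Payoff = $136 − $132 = $4.
Bidding $8: the top bid is $132 (a rival), so Wade loses. Payoff = $0.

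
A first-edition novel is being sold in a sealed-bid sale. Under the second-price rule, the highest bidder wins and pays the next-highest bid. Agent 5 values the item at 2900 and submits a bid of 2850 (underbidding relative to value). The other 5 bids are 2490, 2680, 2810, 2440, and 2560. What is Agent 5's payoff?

Highest competing bid: 2810.
Agent 5's bid 2850 is the highest overall, so Agent 5 wins and pays the second-highest bid, 2810.
Payoff = value − price = 2900 − 2810 = 90.

90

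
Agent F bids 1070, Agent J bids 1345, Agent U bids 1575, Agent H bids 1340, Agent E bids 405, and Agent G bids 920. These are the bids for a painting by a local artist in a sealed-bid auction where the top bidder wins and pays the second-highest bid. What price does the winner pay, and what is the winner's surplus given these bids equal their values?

Price 1345; surplus 230.

Ranking the bids: Agent U 1575, then Agent J 1345, then Agent H 1340, then Agent F 1070, then Agent G 920, then Agent E 405.
Agent U is the highest bidder, so Agent U wins.
Under the second-price rule, the price is the second-highest bid: 1345.
Surplus = 1575 − 1345 = 230.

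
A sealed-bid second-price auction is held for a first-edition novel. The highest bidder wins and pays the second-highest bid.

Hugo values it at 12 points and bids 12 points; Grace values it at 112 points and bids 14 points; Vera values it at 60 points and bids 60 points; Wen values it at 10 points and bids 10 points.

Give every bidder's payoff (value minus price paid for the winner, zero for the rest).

Ranking the bids: Vera 60 points; Grace 14 points; Hugo 12 points; Wen 10 points.
Vera has the top bid and wins; the price is the second-highest bid, 14 points.
Vera's payoff = 60 points − 14 points = 46 points. All other bidders lose, so their payoff is 0.

Payoffs: Hugo 0 points, Grace 0 points, Vera 46 points, Wen 0 points.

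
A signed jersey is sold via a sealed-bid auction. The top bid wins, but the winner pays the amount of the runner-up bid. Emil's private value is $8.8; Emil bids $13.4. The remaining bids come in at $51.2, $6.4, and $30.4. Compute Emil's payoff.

Emil's payoff: $0.0.

Highest competing bid: $51.2.
Emil's bid $13.4 is not the highest, so Emil loses, pays nothing, and earns zero payoff.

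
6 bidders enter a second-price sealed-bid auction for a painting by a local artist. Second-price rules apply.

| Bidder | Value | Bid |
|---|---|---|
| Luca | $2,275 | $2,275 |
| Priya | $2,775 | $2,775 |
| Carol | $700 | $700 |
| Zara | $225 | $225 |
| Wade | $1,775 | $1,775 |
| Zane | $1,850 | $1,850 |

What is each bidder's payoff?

Payoffs: Luca $0, Priya $500, Carol $0, Zara $0, Wade $0, Zane $0.

Ranking the bids: Priya $2,775; Luca $2,275; Zane $1,850; Wade $1,775; Carol $700; Zara $225.
Priya has the top bid and wins; the price is the second-highest bid, $2,275.
Priya's payoff = $2,775 − $2,275 = $500. All other bidders lose, so their payoff is 0.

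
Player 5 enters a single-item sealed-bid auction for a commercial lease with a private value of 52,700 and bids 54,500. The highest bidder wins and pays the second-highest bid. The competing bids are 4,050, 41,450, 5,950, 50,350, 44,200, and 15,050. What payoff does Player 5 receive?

Payoff = 2,350.

Highest competing bid: 50,350.
Player 5's bid 54,500 is the highest overall, so Player 5 wins and pays the second-highest bid, 50,350.
Payoff = value − price = 52,700 − 50,350 = 2,350.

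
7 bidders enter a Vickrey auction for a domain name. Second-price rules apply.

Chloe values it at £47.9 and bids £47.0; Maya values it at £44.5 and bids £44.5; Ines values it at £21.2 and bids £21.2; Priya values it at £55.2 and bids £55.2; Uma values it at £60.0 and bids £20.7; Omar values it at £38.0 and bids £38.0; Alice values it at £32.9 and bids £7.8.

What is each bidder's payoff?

Sorted high to low: Priya £55.2 > Chloe £47.0 > Maya £44.5 > Omar £38.0 > Ines £21.2 > Uma £20.7 > Alice £7.8.
Priya has the top bid and wins; the price is the second-highest bid, £47.0.
Priya's payoff = £55.2 − £47.0 = £8.2. All other bidders lose, so their payoff is 0.

Chloe £0.0, Maya £0.0, Ines £0.0, Priya £8.2, Uma £0.0, Omar £0.0, Alice £0.0.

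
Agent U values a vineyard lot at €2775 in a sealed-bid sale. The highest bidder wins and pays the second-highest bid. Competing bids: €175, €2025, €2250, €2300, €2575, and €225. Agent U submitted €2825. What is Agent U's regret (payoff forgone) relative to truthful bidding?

The highest competing bid is €2575.
Bidding truthfully at €2775: Agent U has the top bid, wins, and pays the second-highest bid €2575. Payoff = €2775 − €2575 = €200.
Bidding €2825: Agent U has the top bid, wins, and pays the second-highest bid €2575. Payoff = €2775 − €2575 = €200.
Regret = truthful payoff − actual payoff = €200 − €200 = €0.
The bid only affects whether you win, not the price — here both bids land on the same side of the top rival bid, so the deviation is payoff-neutral.

Payoff forgone: €0.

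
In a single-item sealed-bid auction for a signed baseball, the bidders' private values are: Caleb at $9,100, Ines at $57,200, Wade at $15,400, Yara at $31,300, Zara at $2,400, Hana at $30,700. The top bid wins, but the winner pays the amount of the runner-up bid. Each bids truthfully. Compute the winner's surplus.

$25,900

Sorted high to low: Ines $57,200 > Yara $31,300 > Hana $30,700 > Wade $15,400 > Caleb $9,100 > Zara $2,400.
Ines wins with the top bid and pays the second-highest, $31,300.
Surplus = $57,200 − $31,300 = $25,900.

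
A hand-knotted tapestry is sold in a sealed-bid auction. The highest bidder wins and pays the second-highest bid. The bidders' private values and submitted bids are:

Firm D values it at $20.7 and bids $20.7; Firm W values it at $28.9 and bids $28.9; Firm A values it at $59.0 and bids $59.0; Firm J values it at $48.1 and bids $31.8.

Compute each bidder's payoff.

Firm D $0.0, Firm W $0.0, Firm A $27.2, Firm J $0.0.

Bids in descending order: Firm A $59.0 > Firm J $31.8 > Firm W $28.9 > Firm D $20.7.
Firm A has the top bid and wins; the price is the second-highest bid, $31.8.
Firm A's payoff = $59.0 − $31.8 = $27.2. All other bidders lose, so their payoff is 0.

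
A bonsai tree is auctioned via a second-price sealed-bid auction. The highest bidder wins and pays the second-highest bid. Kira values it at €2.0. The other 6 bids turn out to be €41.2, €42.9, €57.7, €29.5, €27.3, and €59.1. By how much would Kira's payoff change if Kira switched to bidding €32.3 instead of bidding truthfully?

The highest competing bid is €59.1.
Bidding truthfully at €2.0: the top bid is €59.1 (a rival), so Kira loses. Payoff = €0.0.
Bidding €32.3: the top bid is €59.1 (a rival), so Kira loses. Payoff = €0.0.
Change = €0.0 − €0.0 = €0.0.

Payoff change: €0.0.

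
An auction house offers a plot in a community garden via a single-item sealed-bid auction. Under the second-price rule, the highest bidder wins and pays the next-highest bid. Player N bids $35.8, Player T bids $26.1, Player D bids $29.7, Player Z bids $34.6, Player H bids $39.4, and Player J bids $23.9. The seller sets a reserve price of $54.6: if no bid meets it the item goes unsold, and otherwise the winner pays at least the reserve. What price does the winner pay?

Ranking the bids: Player H $39.4, then Player N $35.8, then Player Z $34.6, then Player D $29.7, then Player T $26.1, then Player J $23.9.
The top bid $39.4 is below the reserve $54.6, so the item goes unsold and nothing is paid.

unsold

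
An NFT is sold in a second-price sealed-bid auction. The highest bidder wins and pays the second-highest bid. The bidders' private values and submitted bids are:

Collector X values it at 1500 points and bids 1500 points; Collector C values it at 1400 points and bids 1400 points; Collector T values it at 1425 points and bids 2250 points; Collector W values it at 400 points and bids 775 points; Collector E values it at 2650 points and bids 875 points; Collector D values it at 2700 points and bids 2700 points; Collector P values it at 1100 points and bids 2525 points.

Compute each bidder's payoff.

Ordered from highest: Collector D 2700 points, then Collector P 2525 points, then Collector T 2250 points, then Collector X 1500 points, then Collector C 1400 points, then Collector E 875 points, then Collector W 775 points.
Collector D has the top bid and wins; the price is the second-highest bid, 2525 points.
Collector D's payoff = 2700 points − 2525 points = 175 points. All other bidders lose, so their payoff is 0.

Collector X 0 points, Collector C 0 points, Collector T 0 points, Collector W 0 points, Collector E 0 points, Collector D 175 points, Collector P 0 points.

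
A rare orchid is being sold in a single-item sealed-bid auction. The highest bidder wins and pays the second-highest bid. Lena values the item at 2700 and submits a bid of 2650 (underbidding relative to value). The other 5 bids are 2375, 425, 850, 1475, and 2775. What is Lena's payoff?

Highest competing bid: 2775.
Lena's bid 2650 is not the highest, so Lena loses, pays nothing, and earns zero payoff.

Payoff = 0.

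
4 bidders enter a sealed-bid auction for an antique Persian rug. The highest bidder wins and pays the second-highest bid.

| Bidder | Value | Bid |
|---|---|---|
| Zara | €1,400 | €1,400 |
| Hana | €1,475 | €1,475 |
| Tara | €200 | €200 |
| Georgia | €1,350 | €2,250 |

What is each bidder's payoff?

Ranking the bids: Georgia €2,250 > Hana €1,475 > Zara €1,400 > Tara €200.
Georgia has the top bid and wins; the price is the second-highest bid, €1,475.
Georgia's payoff = €1,350 − €1,475 = -€125. All other bidders lose, so their payoff is 0.

Payoffs: Zara €0, Hana €0, Tara €0, Georgia -€125.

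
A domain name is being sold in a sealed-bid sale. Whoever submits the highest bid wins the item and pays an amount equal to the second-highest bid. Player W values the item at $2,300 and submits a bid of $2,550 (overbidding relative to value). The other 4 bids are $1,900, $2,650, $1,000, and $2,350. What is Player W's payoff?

Highest competing bid: $2,650.
Player W's bid $2,550 is not the highest, so Player W loses, pays nothing, and earns zero payoff.

Player W's payoff: $0.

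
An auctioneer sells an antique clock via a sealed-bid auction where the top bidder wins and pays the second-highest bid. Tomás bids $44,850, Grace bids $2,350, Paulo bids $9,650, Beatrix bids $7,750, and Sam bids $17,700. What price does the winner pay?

The winner pays $17,700.

Bids in descending order: Tomás $44,850, then Sam $17,700, then Paulo $9,650, then Beatrix $7,750, then Grace $2,350.
Tomás is the highest bidder, so Tomás wins.
Under the second-price rule, the price is the second-highest bid: $17,700.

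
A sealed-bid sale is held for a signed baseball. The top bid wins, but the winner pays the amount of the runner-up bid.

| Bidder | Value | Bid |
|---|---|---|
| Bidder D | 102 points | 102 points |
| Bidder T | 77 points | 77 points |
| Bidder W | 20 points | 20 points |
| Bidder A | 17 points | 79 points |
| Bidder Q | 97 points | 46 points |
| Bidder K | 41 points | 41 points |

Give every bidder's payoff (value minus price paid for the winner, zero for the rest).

Bidder D 23 points, Bidder T 0 points, Bidder W 0 points, Bidder A 0 points, Bidder Q 0 points, Bidder K 0 points.

Sorted high to low: Bidder D 102 points; Bidder A 79 points; Bidder T 77 points; Bidder Q 46 points; Bidder K 41 points; Bidder W 20 points.
Bidder D has the top bid and wins; the price is the second-highest bid, 79 points.
Bidder D's payoff = 102 points − 79 points = 23 points. All other bidders lose, so their payoff is 0.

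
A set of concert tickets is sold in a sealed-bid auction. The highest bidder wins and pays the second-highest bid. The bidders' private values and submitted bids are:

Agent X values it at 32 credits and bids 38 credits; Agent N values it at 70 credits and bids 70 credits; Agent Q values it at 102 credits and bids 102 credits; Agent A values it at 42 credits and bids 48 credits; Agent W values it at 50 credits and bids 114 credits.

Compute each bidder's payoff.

Payoffs: Agent X 0 credits, Agent N 0 credits, Agent Q 0 credits, Agent A 0 credits, Agent W -52 credits.

Ordered from highest: Agent W 114 credits; Agent Q 102 credits; Agent N 70 credits; Agent A 48 credits; Agent X 38 credits.
Agent W has the top bid and wins; the price is the second-highest bid, 102 credits.
Agent W's payoff = 50 credits − 102 credits = -52 credits. All other bidders lose, so their payoff is 0.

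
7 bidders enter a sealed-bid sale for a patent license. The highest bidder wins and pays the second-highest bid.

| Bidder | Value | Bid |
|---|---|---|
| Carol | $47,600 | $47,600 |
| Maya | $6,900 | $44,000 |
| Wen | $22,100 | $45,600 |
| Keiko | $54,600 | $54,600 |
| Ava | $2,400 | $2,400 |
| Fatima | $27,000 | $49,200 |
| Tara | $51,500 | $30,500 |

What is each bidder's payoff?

Payoffs: Carol $0, Maya $0, Wen $0, Keiko $5,400, Ava $0, Fatima $0, Tara $0.

Ranking the bids: Keiko $54,600; Fatima $49,200; Carol $47,600; Wen $45,600; Maya $44,000; Tara $30,500; Ava $2,400.
Keiko has the top bid and wins; the price is the second-highest bid, $49,200.
Keiko's payoff = $54,600 − $49,200 = $5,400. All other bidders lose, so their payoff is 0.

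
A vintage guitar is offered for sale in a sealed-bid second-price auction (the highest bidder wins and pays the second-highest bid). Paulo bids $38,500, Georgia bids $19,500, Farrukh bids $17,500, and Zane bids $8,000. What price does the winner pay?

Price paid: $19,500.

Bids in descending order: Paulo $38,500; Georgia $19,500; Farrukh $17,500; Zane $8,000.
Paulo is the highest bidder, so Paulo wins.
Under the second-price rule, the price is the second-highest bid: $19,500.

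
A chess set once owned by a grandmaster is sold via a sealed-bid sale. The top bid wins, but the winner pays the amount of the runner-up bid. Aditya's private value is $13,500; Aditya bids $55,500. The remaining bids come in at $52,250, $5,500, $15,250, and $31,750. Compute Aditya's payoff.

Highest competing bid: $52,250.
Aditya's bid $55,500 is the highest overall, so Aditya wins and pays the second-highest bid, $52,250.
Payoff = value − price = $13,500 − $52,250 = -$38,750.
Overbidding won the item at a price above value — truthful bidding would have avoided this loss.

-$38,750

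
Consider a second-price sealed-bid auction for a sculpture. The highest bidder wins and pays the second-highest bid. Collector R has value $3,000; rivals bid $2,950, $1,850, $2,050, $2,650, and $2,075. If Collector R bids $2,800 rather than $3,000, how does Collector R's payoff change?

The highest competing bid is $2,950.
Bidding truthfully at $3,000: Collector R has the top bid, wins, and pays the second-highest bid $2,950. Payoff = $3,000 − $2,950 = $50.
Bidding $2,800: the top bid is $2,950 (a rival), so Collector R loses. Payoff = $0.
Change = $0 − $50 = -$50.
This is the dominant-strategy logic: truthful bidding weakly beats any alternative.

-$50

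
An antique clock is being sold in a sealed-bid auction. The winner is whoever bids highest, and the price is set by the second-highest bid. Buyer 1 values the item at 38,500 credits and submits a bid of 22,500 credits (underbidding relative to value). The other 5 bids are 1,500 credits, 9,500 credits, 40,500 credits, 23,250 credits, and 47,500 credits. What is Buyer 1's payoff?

Highest competing bid: 47,500 credits.
Buyer 1's bid 22,500 credits is not the highest, so Buyer 1 loses, pays nothing, and earns zero payoff.

The bidder's payoff: 0 credits.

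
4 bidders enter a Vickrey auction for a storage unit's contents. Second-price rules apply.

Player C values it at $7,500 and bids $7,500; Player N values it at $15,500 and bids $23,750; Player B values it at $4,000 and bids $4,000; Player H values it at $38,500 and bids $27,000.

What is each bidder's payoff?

Player C $0, Player N $0, Player B $0, Player H $14,750.

Sorted high to low: Player H $27,000, then Player N $23,750, then Player C $7,500, then Player B $4,000.
Player H has the top bid and wins; the price is the second-highest bid, $23,750.
Player H's payoff = $38,500 − $23,750 = $14,750. All other bidders lose, so their payoff is 0.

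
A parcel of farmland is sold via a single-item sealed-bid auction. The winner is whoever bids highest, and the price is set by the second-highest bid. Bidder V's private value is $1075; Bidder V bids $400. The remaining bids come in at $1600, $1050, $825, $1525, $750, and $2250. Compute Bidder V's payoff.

Highest competing bid: $2250.
Bidder V's bid $400 is not the highest, so Bidder V loses, pays nothing, and earns zero payoff.

$0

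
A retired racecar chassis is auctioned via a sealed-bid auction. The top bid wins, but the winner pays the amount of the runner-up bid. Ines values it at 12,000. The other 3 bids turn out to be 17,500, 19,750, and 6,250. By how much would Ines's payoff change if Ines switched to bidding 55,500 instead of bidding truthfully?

The highest competing bid is 19,750.
Bidding truthfully at 12,000: the top bid is 19,750 (a rival), so Ines loses. Payoff = 0.
Bidding 55,500: Ines has the top bid, wins, and pays the second-highest bid 19,750. Payoff = 12,000 − 19,750 = -7,750.
Change = -7,750 − 0 = -7,750.

Payoff change: -7,750.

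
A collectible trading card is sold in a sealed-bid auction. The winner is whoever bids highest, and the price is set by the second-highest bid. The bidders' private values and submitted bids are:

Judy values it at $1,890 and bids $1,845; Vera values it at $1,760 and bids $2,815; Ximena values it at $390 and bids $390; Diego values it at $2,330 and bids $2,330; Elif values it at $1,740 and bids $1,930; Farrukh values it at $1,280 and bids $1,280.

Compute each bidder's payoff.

Ordered from highest: Vera $2,815 > Diego $2,330 > Elif $1,930 > Judy $1,845 > Farrukh $1,280 > Ximena $390.
Vera has the top bid and wins; the price is the second-highest bid, $2,330.
Vera's payoff = $1,760 − $2,330 = -$570. All other bidders lose, so their payoff is 0.

Payoffs: Judy $0, Vera -$570, Ximena $0, Diego $0, Elif $0, Farrukh $0.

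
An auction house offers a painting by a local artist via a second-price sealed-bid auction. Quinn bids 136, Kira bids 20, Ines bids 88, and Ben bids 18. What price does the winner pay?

88

Sorted high to low: Quinn 136 > Ines 88 > Kira 20 > Ben 18.
Quinn has the highest bid, so Quinn wins.
The second-highest bid is 88, so that is what Quinn pays.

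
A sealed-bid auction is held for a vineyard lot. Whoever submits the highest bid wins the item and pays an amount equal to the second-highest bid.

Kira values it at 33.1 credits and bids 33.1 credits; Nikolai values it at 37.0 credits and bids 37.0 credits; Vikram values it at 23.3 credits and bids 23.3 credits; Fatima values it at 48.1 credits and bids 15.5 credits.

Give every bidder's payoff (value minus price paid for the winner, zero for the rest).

Bids in descending order: Nikolai 37.0 credits, then Kira 33.1 credits, then Vikram 23.3 credits, then Fatima 15.5 credits.
Nikolai has the top bid and wins; the price is the second-highest bid, 33.1 credits.
Nikolai's payoff = 37.0 credits − 33.1 credits = 3.9 credits. All other bidders lose, so their payoff is 0.

Kira 0.0 credits, Nikolai 3.9 credits, Vikram 0.0 credits, Fatima 0.0 credits.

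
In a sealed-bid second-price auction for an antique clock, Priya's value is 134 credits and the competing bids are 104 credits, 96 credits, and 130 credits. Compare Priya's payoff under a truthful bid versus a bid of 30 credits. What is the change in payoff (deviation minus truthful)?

Payoff change: -4 credits.

The highest competing bid is 130 credits.
Bidding truthfully at 134 credits: Priya has the top bid, wins, and pays the second-highest bid 130 credits. Payoff = 134 credits − 130 credits = 4 credits.
Bidding 30 credits: the top bid is 130 credits (a rival), so Priya loses. Payoff = 0 credits.
Change = 0 credits − 4 credits = -4 credits.
Deviating from a truthful bid can only lose payoff in a second-price auction — never gain.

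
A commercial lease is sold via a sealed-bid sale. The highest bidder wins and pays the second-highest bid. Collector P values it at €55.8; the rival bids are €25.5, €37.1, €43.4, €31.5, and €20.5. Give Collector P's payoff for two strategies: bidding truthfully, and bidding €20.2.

The highest competing bid is €43.4.
Bidding truthfully at €55.8: Collector P has the top bid, wins, and pays the second-highest bid €43.4. Payoff = €55.8 − €43.4 = €12.4.
Bidding €20.2: the top bid is €43.4 (a rival), so Collector P loses. Payoff = €0.0.

(a) €12.4  (b) €0.0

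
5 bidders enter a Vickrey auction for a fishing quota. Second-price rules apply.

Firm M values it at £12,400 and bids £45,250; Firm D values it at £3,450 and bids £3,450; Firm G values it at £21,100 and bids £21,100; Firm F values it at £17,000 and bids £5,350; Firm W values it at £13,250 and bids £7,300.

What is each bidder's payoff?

Payoffs: Firm M -£8,700, Firm D £0, Firm G £0, Firm F £0, Firm W £0.

Ordered from highest: Firm M £45,250; Firm G £21,100; Firm W £7,300; Firm F £5,350; Firm D £3,450.
Firm M has the top bid and wins; the price is the second-highest bid, £21,100.
Firm M's payoff = £12,400 − £21,100 = -£8,700. All other bidders lose, so their payoff is 0.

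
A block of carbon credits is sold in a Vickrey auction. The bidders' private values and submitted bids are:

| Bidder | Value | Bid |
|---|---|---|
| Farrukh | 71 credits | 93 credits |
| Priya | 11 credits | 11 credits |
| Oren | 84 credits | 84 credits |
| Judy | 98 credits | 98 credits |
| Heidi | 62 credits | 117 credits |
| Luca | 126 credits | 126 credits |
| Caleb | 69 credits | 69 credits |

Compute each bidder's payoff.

Bids in descending order: Luca 126 credits, then Heidi 117 credits, then Judy 98 credits, then Farrukh 93 credits, then Oren 84 credits, then Caleb 69 credits, then Priya 11 credits.
Luca has the top bid and wins; the price is the second-highest bid, 117 credits.
Luca's payoff = 126 credits − 117 credits = 9 credits. All other bidders lose, so their payoff is 0.

Payoffs: Farrukh 0 credits, Priya 0 credits, Oren 0 credits, Judy 0 credits, Heidi 0 credits, Luca 9 credits, Caleb 0 credits.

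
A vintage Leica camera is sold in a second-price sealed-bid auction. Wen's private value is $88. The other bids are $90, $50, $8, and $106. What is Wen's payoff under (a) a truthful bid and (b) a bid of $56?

Truthful: $0; alternative: $0.

The highest competing bid is $106.
Bidding truthfully at $88: the top bid is $106 (a rival), so Wen loses. Payoff = $0.
Bidding $56: the top bid is $106 (a rival), so Wen loses. Payoff = $0.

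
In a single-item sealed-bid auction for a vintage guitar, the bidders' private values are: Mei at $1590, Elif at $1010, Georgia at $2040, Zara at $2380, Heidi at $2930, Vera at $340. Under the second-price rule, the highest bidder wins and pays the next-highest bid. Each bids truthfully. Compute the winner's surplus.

Ordered from highest: Heidi $2930; Zara $2380; Georgia $2040; Mei $1590; Elif $1010; Vera $340.
Heidi wins with the top bid and pays the second-highest, $2380.
Surplus = $2930 − $2380 = $550.

Surplus = $550.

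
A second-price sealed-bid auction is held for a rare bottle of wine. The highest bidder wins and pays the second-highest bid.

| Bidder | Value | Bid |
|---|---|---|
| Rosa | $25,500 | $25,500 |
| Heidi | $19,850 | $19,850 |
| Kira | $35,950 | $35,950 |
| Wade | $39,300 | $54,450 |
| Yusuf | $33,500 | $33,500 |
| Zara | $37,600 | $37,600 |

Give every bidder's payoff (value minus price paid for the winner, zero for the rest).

Ordered from highest: Wade $54,450 > Zara $37,600 > Kira $35,950 > Yusuf $33,500 > Rosa $25,500 > Heidi $19,850.
Wade has the top bid and wins; the price is the second-highest bid, $37,600.
Wade's payoff = $39,300 − $37,600 = $1,700. All other bidders lose, so their payoff is 0.

Payoffs: Rosa $0, Heidi $0, Kira $0, Wade $1,700, Yusuf $0, Zara $0.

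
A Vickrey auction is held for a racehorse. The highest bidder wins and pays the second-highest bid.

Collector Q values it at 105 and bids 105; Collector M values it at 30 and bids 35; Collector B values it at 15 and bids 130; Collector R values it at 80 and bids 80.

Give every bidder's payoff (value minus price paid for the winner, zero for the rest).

Sorted high to low: Collector B 130 > Collector Q 105 > Collector R 80 > Collector M 35.
Collector B has the top bid and wins; the price is the second-highest bid, 105.
Collector B's payoff = 15 − 105 = -90. All other bidders lose, so their payoff is 0.

Collector Q 0, Collector M 0, Collector B -90, Collector R 0.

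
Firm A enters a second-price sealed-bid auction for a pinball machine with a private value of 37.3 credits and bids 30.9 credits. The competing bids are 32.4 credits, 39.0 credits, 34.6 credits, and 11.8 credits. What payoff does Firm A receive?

Highest competing bid: 39.0 credits.
Firm A's bid 30.9 credits is not the highest, so Firm A loses, pays nothing, and earns zero payoff.

Payoff = 0.0 credits.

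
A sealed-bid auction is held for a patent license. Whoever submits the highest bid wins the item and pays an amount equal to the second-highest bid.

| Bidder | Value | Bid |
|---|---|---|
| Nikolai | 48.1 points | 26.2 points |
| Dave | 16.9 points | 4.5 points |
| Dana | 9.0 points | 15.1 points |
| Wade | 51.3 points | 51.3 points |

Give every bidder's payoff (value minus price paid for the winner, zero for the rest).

Bids in descending order: Wade 51.3 points; Nikolai 26.2 points; Dana 15.1 points; Dave 4.5 points.
Wade has the top bid and wins; the price is the second-highest bid, 26.2 points.
Wade's payoff = 51.3 points − 26.2 points = 25.1 points. All other bidders lose, so their payoff is 0.

Payoffs: Nikolai 0.0 points, Dave 0.0 points, Dana 0.0 points, Wade 25.1 points.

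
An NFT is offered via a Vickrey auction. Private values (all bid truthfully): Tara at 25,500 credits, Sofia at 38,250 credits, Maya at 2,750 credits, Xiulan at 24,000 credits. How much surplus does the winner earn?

Ranking the bids: Sofia 38,250 credits, then Tara 25,500 credits, then Xiulan 24,000 credits, then Maya 2,750 credits.
Sofia wins with the top bid and pays the second-highest, 25,500 credits.
Surplus = 38,250 credits − 25,500 credits = 12,750 credits.

Surplus = 12,750 credits.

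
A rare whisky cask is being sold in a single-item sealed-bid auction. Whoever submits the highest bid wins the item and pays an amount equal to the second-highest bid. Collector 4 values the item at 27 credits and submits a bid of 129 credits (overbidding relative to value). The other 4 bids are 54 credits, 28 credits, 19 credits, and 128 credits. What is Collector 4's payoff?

Highest competing bid: 128 credits.
Collector 4's bid 129 credits is the highest overall, so Collector 4 wins and pays the second-highest bid, 128 credits.
Payoff = value − price = 27 credits − 128 credits = -101 credits.
Overbidding won the item at a price above value — truthful bidding would have avoided this loss.

Payoff = -101 credits.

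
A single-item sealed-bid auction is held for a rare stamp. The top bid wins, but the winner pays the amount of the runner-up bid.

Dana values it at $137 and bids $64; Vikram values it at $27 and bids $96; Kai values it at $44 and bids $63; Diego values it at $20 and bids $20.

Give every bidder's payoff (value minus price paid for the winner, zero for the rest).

Payoffs: Dana $0, Vikram -$37, Kai $0, Diego $0.

Ordered from highest: Vikram $96, then Dana $64, then Kai $63, then Diego $20.
Vikram has the top bid and wins; the price is the second-highest bid, $64.
Vikram's payoff = $27 − $64 = -$37. All other bidders lose, so their payoff is 0.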